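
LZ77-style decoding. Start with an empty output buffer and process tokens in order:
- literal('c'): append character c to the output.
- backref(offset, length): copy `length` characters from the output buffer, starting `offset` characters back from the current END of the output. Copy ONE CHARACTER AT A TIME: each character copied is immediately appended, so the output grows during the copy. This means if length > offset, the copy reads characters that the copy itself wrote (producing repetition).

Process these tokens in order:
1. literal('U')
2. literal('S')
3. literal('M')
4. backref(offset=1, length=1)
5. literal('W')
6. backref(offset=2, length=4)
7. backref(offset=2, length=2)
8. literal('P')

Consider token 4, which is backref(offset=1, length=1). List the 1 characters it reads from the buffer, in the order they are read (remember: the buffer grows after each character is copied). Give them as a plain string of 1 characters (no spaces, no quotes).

Token 1: literal('U'). Output: "U"
Token 2: literal('S'). Output: "US"
Token 3: literal('M'). Output: "USM"
Token 4: backref(off=1, len=1). Buffer before: "USM" (len 3)
  byte 1: read out[2]='M', append. Buffer now: "USMM"

Answer: M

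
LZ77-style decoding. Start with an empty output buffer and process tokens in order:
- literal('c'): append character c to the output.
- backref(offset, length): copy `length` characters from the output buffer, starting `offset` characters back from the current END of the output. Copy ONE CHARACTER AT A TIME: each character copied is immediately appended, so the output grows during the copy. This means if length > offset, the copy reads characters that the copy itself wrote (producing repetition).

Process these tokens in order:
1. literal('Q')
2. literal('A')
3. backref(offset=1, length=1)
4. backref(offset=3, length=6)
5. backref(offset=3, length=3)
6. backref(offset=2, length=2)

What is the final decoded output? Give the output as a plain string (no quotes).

Token 1: literal('Q'). Output: "Q"
Token 2: literal('A'). Output: "QA"
Token 3: backref(off=1, len=1). Copied 'A' from pos 1. Output: "QAA"
Token 4: backref(off=3, len=6) (overlapping!). Copied 'QAAQAA' from pos 0. Output: "QAAQAAQAA"
Token 5: backref(off=3, len=3). Copied 'QAA' from pos 6. Output: "QAAQAAQAAQAA"
Token 6: backref(off=2, len=2). Copied 'AA' from pos 10. Output: "QAAQAAQAAQAAAA"

Answer: QAAQAAQAAQAAAA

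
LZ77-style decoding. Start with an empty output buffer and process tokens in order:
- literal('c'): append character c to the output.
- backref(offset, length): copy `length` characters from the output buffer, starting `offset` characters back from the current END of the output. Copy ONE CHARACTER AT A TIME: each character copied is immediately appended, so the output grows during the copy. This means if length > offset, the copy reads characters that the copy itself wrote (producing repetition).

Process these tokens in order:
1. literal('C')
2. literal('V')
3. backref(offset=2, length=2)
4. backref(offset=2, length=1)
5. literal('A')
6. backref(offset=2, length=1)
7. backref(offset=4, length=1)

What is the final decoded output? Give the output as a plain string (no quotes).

Answer: CVCVCACV

Derivation:
Token 1: literal('C'). Output: "C"
Token 2: literal('V'). Output: "CV"
Token 3: backref(off=2, len=2). Copied 'CV' from pos 0. Output: "CVCV"
Token 4: backref(off=2, len=1). Copied 'C' from pos 2. Output: "CVCVC"
Token 5: literal('A'). Output: "CVCVCA"
Token 6: backref(off=2, len=1). Copied 'C' from pos 4. Output: "CVCVCAC"
Token 7: backref(off=4, len=1). Copied 'V' from pos 3. Output: "CVCVCACV"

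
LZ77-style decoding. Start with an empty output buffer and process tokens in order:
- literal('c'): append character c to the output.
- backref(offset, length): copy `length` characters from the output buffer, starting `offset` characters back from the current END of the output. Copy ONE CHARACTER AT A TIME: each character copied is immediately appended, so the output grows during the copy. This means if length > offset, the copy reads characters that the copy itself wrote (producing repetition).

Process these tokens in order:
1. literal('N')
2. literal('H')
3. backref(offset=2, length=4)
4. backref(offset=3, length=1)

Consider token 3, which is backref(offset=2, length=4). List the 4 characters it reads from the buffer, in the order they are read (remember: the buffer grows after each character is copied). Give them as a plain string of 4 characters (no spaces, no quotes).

Token 1: literal('N'). Output: "N"
Token 2: literal('H'). Output: "NH"
Token 3: backref(off=2, len=4). Buffer before: "NH" (len 2)
  byte 1: read out[0]='N', append. Buffer now: "NHN"
  byte 2: read out[1]='H', append. Buffer now: "NHNH"
  byte 3: read out[2]='N', append. Buffer now: "NHNHN"
  byte 4: read out[3]='H', append. Buffer now: "NHNHNH"

Answer: NHNH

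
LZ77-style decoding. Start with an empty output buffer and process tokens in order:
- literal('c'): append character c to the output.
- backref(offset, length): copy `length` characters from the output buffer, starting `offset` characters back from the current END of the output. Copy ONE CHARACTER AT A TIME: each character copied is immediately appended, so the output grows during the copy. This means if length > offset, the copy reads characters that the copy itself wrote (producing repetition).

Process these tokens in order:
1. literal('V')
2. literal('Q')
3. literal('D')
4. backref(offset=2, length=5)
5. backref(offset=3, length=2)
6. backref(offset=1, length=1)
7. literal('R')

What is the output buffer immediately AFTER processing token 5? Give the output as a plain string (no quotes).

Token 1: literal('V'). Output: "V"
Token 2: literal('Q'). Output: "VQ"
Token 3: literal('D'). Output: "VQD"
Token 4: backref(off=2, len=5) (overlapping!). Copied 'QDQDQ' from pos 1. Output: "VQDQDQDQ"
Token 5: backref(off=3, len=2). Copied 'QD' from pos 5. Output: "VQDQDQDQQD"

Answer: VQDQDQDQQD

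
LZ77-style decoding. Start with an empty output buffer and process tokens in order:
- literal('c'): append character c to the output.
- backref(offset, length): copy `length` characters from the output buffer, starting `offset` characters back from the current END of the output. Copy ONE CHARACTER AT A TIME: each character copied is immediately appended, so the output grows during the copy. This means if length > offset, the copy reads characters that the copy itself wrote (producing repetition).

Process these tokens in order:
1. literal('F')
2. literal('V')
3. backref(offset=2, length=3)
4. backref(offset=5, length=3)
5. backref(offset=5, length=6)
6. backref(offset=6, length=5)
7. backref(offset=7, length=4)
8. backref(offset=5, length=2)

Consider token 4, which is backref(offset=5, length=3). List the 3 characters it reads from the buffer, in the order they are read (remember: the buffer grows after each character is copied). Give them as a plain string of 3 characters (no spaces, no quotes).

Token 1: literal('F'). Output: "F"
Token 2: literal('V'). Output: "FV"
Token 3: backref(off=2, len=3) (overlapping!). Copied 'FVF' from pos 0. Output: "FVFVF"
Token 4: backref(off=5, len=3). Buffer before: "FVFVF" (len 5)
  byte 1: read out[0]='F', append. Buffer now: "FVFVFF"
  byte 2: read out[1]='V', append. Buffer now: "FVFVFFV"
  byte 3: read out[2]='F', append. Buffer now: "FVFVFFVF"

Answer: FVF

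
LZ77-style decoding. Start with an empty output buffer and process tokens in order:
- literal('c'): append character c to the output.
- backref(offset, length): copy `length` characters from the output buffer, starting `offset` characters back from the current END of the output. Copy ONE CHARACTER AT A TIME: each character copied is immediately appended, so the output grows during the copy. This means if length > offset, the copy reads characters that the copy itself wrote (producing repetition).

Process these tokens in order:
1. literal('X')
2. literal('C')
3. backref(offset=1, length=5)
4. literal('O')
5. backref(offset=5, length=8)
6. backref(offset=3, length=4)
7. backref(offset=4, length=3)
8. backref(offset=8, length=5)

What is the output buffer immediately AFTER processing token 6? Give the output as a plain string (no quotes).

Answer: XCCCCCCOCCCCOCCCCCCC

Derivation:
Token 1: literal('X'). Output: "X"
Token 2: literal('C'). Output: "XC"
Token 3: backref(off=1, len=5) (overlapping!). Copied 'CCCCC' from pos 1. Output: "XCCCCCC"
Token 4: literal('O'). Output: "XCCCCCCO"
Token 5: backref(off=5, len=8) (overlapping!). Copied 'CCCCOCCC' from pos 3. Output: "XCCCCCCOCCCCOCCC"
Token 6: backref(off=3, len=4) (overlapping!). Copied 'CCCC' from pos 13. Output: "XCCCCCCOCCCCOCCCCCCC"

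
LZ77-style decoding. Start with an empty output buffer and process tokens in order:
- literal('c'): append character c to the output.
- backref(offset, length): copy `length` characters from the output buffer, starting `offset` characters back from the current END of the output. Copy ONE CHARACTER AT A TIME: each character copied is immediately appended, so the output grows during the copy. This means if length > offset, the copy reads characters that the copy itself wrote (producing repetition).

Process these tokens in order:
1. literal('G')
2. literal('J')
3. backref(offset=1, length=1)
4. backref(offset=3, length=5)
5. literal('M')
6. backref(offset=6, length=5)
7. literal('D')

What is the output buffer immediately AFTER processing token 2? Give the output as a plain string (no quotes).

Answer: GJ

Derivation:
Token 1: literal('G'). Output: "G"
Token 2: literal('J'). Output: "GJ"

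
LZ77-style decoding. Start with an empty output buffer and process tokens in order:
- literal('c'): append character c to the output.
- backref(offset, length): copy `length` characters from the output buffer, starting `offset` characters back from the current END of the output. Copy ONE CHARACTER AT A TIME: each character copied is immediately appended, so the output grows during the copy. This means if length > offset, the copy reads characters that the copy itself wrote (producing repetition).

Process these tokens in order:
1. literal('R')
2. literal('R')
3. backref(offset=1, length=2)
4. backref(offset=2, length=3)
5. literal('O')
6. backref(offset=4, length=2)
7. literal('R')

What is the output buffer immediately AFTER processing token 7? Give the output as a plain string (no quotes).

Token 1: literal('R'). Output: "R"
Token 2: literal('R'). Output: "RR"
Token 3: backref(off=1, len=2) (overlapping!). Copied 'RR' from pos 1. Output: "RRRR"
Token 4: backref(off=2, len=3) (overlapping!). Copied 'RRR' from pos 2. Output: "RRRRRRR"
Token 5: literal('O'). Output: "RRRRRRRO"
Token 6: backref(off=4, len=2). Copied 'RR' from pos 4. Output: "RRRRRRRORR"
Token 7: literal('R'). Output: "RRRRRRRORRR"

Answer: RRRRRRRORRR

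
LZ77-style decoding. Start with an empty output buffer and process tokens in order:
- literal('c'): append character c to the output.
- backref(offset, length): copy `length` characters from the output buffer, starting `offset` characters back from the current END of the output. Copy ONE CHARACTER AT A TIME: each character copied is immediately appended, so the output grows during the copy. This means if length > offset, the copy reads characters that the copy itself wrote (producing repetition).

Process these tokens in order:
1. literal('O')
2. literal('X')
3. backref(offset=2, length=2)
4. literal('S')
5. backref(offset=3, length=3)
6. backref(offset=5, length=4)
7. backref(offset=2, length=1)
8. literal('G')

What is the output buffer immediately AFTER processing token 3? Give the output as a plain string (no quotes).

Token 1: literal('O'). Output: "O"
Token 2: literal('X'). Output: "OX"
Token 3: backref(off=2, len=2). Copied 'OX' from pos 0. Output: "OXOX"

Answer: OXOX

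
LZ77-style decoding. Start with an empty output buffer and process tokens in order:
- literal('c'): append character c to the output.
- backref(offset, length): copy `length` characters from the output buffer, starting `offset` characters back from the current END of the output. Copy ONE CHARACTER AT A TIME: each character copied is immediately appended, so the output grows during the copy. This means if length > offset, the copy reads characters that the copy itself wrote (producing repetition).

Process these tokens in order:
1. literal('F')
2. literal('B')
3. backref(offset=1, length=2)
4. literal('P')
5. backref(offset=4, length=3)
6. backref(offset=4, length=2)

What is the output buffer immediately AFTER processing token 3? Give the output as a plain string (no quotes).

Token 1: literal('F'). Output: "F"
Token 2: literal('B'). Output: "FB"
Token 3: backref(off=1, len=2) (overlapping!). Copied 'BB' from pos 1. Output: "FBBB"

Answer: FBBB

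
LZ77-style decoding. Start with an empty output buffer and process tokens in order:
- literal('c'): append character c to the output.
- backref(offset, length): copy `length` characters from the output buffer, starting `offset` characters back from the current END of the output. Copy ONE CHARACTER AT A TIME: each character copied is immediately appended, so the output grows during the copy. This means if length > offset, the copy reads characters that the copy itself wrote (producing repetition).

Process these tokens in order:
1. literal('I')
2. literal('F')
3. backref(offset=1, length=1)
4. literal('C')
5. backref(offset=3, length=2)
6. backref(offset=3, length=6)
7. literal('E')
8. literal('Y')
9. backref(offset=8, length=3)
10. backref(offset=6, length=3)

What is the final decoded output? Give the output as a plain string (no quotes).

Answer: IFFCFFCFFCFFEYCFFFEY

Derivation:
Token 1: literal('I'). Output: "I"
Token 2: literal('F'). Output: "IF"
Token 3: backref(off=1, len=1). Copied 'F' from pos 1. Output: "IFF"
Token 4: literal('C'). Output: "IFFC"
Token 5: backref(off=3, len=2). Copied 'FF' from pos 1. Output: "IFFCFF"
Token 6: backref(off=3, len=6) (overlapping!). Copied 'CFFCFF' from pos 3. Output: "IFFCFFCFFCFF"
Token 7: literal('E'). Output: "IFFCFFCFFCFFE"
Token 8: literal('Y'). Output: "IFFCFFCFFCFFEY"
Token 9: backref(off=8, len=3). Copied 'CFF' from pos 6. Output: "IFFCFFCFFCFFEYCFF"
Token 10: backref(off=6, len=3). Copied 'FEY' from pos 11. Output: "IFFCFFCFFCFFEYCFFFEY"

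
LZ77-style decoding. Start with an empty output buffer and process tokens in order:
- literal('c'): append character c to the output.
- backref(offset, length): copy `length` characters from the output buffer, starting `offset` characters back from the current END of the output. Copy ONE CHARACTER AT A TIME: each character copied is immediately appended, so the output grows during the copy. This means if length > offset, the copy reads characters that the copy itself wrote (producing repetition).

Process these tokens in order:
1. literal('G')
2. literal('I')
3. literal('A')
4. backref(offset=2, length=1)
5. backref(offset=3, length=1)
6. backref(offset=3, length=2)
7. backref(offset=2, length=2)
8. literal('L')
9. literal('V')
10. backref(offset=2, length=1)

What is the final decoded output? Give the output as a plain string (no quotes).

Token 1: literal('G'). Output: "G"
Token 2: literal('I'). Output: "GI"
Token 3: literal('A'). Output: "GIA"
Token 4: backref(off=2, len=1). Copied 'I' from pos 1. Output: "GIAI"
Token 5: backref(off=3, len=1). Copied 'I' from pos 1. Output: "GIAII"
Token 6: backref(off=3, len=2). Copied 'AI' from pos 2. Output: "GIAIIAI"
Token 7: backref(off=2, len=2). Copied 'AI' from pos 5. Output: "GIAIIAIAI"
Token 8: literal('L'). Output: "GIAIIAIAIL"
Token 9: literal('V'). Output: "GIAIIAIAILV"
Token 10: backref(off=2, len=1). Copied 'L' from pos 9. Output: "GIAIIAIAILVL"

Answer: GIAIIAIAILVL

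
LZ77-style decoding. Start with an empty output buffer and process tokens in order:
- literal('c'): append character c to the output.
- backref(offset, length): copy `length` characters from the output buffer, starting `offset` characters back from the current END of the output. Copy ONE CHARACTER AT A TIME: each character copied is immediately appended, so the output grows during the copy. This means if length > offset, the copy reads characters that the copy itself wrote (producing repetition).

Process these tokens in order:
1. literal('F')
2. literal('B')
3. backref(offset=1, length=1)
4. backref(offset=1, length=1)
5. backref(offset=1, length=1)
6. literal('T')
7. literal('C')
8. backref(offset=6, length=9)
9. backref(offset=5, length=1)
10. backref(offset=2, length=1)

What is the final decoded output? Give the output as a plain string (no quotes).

Token 1: literal('F'). Output: "F"
Token 2: literal('B'). Output: "FB"
Token 3: backref(off=1, len=1). Copied 'B' from pos 1. Output: "FBB"
Token 4: backref(off=1, len=1). Copied 'B' from pos 2. Output: "FBBB"
Token 5: backref(off=1, len=1). Copied 'B' from pos 3. Output: "FBBBB"
Token 6: literal('T'). Output: "FBBBBT"
Token 7: literal('C'). Output: "FBBBBTC"
Token 8: backref(off=6, len=9) (overlapping!). Copied 'BBBBTCBBB' from pos 1. Output: "FBBBBTCBBBBTCBBB"
Token 9: backref(off=5, len=1). Copied 'T' from pos 11. Output: "FBBBBTCBBBBTCBBBT"
Token 10: backref(off=2, len=1). Copied 'B' from pos 15. Output: "FBBBBTCBBBBTCBBBTB"

Answer: FBBBBTCBBBBTCBBBTB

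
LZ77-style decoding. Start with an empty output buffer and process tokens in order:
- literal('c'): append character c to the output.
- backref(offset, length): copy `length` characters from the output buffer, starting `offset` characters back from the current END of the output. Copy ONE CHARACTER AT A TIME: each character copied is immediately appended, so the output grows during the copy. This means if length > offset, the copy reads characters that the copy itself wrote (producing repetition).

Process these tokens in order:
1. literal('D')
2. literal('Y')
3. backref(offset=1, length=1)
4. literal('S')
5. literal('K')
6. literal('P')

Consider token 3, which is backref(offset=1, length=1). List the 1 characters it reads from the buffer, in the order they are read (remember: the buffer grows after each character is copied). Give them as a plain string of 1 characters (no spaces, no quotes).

Token 1: literal('D'). Output: "D"
Token 2: literal('Y'). Output: "DY"
Token 3: backref(off=1, len=1). Buffer before: "DY" (len 2)
  byte 1: read out[1]='Y', append. Buffer now: "DYY"

Answer: Y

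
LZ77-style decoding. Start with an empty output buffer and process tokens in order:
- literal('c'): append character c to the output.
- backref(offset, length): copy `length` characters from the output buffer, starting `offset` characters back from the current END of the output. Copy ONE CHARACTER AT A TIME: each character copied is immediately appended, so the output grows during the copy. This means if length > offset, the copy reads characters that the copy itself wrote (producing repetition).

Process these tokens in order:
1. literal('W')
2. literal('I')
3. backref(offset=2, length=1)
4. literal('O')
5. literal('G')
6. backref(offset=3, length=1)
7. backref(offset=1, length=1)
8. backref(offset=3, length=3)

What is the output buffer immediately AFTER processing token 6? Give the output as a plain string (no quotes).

Answer: WIWOGW

Derivation:
Token 1: literal('W'). Output: "W"
Token 2: literal('I'). Output: "WI"
Token 3: backref(off=2, len=1). Copied 'W' from pos 0. Output: "WIW"
Token 4: literal('O'). Output: "WIWO"
Token 5: literal('G'). Output: "WIWOG"
Token 6: backref(off=3, len=1). Copied 'W' from pos 2. Output: "WIWOGW"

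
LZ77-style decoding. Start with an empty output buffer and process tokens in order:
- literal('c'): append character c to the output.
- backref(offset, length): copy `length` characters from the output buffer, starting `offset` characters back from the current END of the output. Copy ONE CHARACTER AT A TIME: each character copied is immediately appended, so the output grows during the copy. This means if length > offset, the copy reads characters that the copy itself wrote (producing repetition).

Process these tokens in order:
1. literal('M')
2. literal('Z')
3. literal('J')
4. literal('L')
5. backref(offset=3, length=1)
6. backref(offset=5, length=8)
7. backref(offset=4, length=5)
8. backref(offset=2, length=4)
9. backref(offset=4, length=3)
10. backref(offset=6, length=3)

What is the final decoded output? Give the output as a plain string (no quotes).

Token 1: literal('M'). Output: "M"
Token 2: literal('Z'). Output: "MZ"
Token 3: literal('J'). Output: "MZJ"
Token 4: literal('L'). Output: "MZJL"
Token 5: backref(off=3, len=1). Copied 'Z' from pos 1. Output: "MZJLZ"
Token 6: backref(off=5, len=8) (overlapping!). Copied 'MZJLZMZJ' from pos 0. Output: "MZJLZMZJLZMZJ"
Token 7: backref(off=4, len=5) (overlapping!). Copied 'ZMZJZ' from pos 9. Output: "MZJLZMZJLZMZJZMZJZ"
Token 8: backref(off=2, len=4) (overlapping!). Copied 'JZJZ' from pos 16. Output: "MZJLZMZJLZMZJZMZJZJZJZ"
Token 9: backref(off=4, len=3). Copied 'JZJ' from pos 18. Output: "MZJLZMZJLZMZJZMZJZJZJZJZJ"
Token 10: backref(off=6, len=3). Copied 'ZJZ' from pos 19. Output: "MZJLZMZJLZMZJZMZJZJZJZJZJZJZ"

Answer: MZJLZMZJLZMZJZMZJZJZJZJZJZJZ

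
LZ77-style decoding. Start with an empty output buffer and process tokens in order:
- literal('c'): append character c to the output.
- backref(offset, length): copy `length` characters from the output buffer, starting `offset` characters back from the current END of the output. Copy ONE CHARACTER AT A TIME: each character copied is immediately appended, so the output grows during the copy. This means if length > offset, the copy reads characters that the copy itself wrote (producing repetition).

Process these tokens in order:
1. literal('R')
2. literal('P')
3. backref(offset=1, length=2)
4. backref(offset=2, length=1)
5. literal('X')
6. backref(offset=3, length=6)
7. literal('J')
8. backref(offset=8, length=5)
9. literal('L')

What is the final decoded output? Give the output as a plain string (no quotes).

Answer: RPPPPXPPXPPXJXPPXPL

Derivation:
Token 1: literal('R'). Output: "R"
Token 2: literal('P'). Output: "RP"
Token 3: backref(off=1, len=2) (overlapping!). Copied 'PP' from pos 1. Output: "RPPP"
Token 4: backref(off=2, len=1). Copied 'P' from pos 2. Output: "RPPPP"
Token 5: literal('X'). Output: "RPPPPX"
Token 6: backref(off=3, len=6) (overlapping!). Copied 'PPXPPX' from pos 3. Output: "RPPPPXPPXPPX"
Token 7: literal('J'). Output: "RPPPPXPPXPPXJ"
Token 8: backref(off=8, len=5). Copied 'XPPXP' from pos 5. Output: "RPPPPXPPXPPXJXPPXP"
Token 9: literal('L'). Output: "RPPPPXPPXPPXJXPPXPL"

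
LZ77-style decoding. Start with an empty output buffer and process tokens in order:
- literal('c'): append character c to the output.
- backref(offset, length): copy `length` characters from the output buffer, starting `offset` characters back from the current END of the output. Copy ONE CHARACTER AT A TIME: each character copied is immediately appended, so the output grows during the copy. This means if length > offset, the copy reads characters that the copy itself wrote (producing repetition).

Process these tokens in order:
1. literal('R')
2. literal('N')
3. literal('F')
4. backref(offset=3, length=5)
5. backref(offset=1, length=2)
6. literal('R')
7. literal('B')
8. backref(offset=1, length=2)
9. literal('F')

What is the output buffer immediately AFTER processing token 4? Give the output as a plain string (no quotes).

Token 1: literal('R'). Output: "R"
Token 2: literal('N'). Output: "RN"
Token 3: literal('F'). Output: "RNF"
Token 4: backref(off=3, len=5) (overlapping!). Copied 'RNFRN' from pos 0. Output: "RNFRNFRN"

Answer: RNFRNFRN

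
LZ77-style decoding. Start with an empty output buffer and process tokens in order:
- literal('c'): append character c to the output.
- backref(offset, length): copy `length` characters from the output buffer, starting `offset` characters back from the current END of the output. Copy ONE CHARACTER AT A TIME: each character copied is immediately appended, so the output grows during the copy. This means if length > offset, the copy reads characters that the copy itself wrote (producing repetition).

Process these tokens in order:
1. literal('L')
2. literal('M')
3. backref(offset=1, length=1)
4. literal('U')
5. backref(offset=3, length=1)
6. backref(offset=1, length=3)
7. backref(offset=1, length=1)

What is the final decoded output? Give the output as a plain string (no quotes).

Answer: LMMUMMMMM

Derivation:
Token 1: literal('L'). Output: "L"
Token 2: literal('M'). Output: "LM"
Token 3: backref(off=1, len=1). Copied 'M' from pos 1. Output: "LMM"
Token 4: literal('U'). Output: "LMMU"
Token 5: backref(off=3, len=1). Copied 'M' from pos 1. Output: "LMMUM"
Token 6: backref(off=1, len=3) (overlapping!). Copied 'MMM' from pos 4. Output: "LMMUMMMM"
Token 7: backref(off=1, len=1). Copied 'M' from pos 7. Output: "LMMUMMMMM"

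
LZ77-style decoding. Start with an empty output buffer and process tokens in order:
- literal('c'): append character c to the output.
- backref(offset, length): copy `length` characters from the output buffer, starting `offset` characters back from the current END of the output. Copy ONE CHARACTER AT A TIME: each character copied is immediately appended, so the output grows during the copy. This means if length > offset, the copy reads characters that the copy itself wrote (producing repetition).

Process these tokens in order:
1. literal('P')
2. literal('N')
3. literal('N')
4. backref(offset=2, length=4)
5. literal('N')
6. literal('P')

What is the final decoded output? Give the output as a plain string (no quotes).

Answer: PNNNNNNNP

Derivation:
Token 1: literal('P'). Output: "P"
Token 2: literal('N'). Output: "PN"
Token 3: literal('N'). Output: "PNN"
Token 4: backref(off=2, len=4) (overlapping!). Copied 'NNNN' from pos 1. Output: "PNNNNNN"
Token 5: literal('N'). Output: "PNNNNNNN"
Token 6: literal('P'). Output: "PNNNNNNNP"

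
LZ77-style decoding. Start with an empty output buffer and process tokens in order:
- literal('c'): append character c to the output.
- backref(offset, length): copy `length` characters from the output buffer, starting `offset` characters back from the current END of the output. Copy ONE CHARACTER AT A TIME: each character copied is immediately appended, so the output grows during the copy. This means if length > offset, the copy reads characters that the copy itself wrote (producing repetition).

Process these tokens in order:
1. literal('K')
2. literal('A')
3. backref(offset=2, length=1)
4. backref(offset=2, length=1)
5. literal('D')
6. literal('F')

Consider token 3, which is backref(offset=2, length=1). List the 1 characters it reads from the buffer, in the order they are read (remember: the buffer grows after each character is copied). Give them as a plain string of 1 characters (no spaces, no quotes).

Answer: K

Derivation:
Token 1: literal('K'). Output: "K"
Token 2: literal('A'). Output: "KA"
Token 3: backref(off=2, len=1). Buffer before: "KA" (len 2)
  byte 1: read out[0]='K', append. Buffer now: "KAK"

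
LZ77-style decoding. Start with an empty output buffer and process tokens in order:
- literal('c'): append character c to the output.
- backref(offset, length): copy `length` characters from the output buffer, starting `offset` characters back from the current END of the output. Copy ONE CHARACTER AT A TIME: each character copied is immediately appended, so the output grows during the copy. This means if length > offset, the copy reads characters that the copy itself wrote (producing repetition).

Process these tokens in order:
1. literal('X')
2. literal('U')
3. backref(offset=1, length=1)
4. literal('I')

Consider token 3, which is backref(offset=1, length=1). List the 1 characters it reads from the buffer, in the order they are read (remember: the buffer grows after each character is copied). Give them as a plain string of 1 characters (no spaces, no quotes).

Answer: U

Derivation:
Token 1: literal('X'). Output: "X"
Token 2: literal('U'). Output: "XU"
Token 3: backref(off=1, len=1). Buffer before: "XU" (len 2)
  byte 1: read out[1]='U', append. Buffer now: "XUU"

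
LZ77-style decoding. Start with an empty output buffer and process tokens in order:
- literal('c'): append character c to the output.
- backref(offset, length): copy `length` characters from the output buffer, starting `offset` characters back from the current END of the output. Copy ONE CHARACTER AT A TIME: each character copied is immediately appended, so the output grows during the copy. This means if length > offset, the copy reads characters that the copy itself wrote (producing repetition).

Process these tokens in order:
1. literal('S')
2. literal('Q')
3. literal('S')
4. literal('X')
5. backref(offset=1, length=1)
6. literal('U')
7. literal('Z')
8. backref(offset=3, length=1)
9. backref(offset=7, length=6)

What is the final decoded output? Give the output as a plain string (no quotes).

Answer: SQSXXUZXQSXXUZ

Derivation:
Token 1: literal('S'). Output: "S"
Token 2: literal('Q'). Output: "SQ"
Token 3: literal('S'). Output: "SQS"
Token 4: literal('X'). Output: "SQSX"
Token 5: backref(off=1, len=1). Copied 'X' from pos 3. Output: "SQSXX"
Token 6: literal('U'). Output: "SQSXXU"
Token 7: literal('Z'). Output: "SQSXXUZ"
Token 8: backref(off=3, len=1). Copied 'X' from pos 4. Output: "SQSXXUZX"
Token 9: backref(off=7, len=6). Copied 'QSXXUZ' from pos 1. Output: "SQSXXUZXQSXXUZ"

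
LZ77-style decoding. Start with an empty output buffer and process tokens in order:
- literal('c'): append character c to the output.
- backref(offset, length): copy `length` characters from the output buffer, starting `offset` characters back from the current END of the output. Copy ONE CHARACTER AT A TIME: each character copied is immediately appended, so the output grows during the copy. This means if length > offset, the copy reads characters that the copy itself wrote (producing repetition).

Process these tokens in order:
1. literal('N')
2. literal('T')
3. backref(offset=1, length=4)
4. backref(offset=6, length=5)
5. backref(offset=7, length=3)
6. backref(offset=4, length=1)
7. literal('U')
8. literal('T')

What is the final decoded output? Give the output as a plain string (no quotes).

Answer: NTTTTTNTTTTTTNTUT

Derivation:
Token 1: literal('N'). Output: "N"
Token 2: literal('T'). Output: "NT"
Token 3: backref(off=1, len=4) (overlapping!). Copied 'TTTT' from pos 1. Output: "NTTTTT"
Token 4: backref(off=6, len=5). Copied 'NTTTT' from pos 0. Output: "NTTTTTNTTTT"
Token 5: backref(off=7, len=3). Copied 'TTN' from pos 4. Output: "NTTTTTNTTTTTTN"
Token 6: backref(off=4, len=1). Copied 'T' from pos 10. Output: "NTTTTTNTTTTTTNT"
Token 7: literal('U'). Output: "NTTTTTNTTTTTTNTU"
Token 8: literal('T'). Output: "NTTTTTNTTTTTTNTUT"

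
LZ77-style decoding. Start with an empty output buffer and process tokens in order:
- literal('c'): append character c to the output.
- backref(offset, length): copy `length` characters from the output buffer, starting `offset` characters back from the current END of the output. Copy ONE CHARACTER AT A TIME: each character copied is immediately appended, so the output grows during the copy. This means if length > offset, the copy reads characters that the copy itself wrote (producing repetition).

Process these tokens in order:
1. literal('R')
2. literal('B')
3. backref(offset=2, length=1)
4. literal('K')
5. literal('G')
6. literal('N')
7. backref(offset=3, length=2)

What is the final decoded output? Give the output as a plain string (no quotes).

Answer: RBRKGNKG

Derivation:
Token 1: literal('R'). Output: "R"
Token 2: literal('B'). Output: "RB"
Token 3: backref(off=2, len=1). Copied 'R' from pos 0. Output: "RBR"
Token 4: literal('K'). Output: "RBRK"
Token 5: literal('G'). Output: "RBRKG"
Token 6: literal('N'). Output: "RBRKGN"
Token 7: backref(off=3, len=2). Copied 'KG' from pos 3. Output: "RBRKGNKG"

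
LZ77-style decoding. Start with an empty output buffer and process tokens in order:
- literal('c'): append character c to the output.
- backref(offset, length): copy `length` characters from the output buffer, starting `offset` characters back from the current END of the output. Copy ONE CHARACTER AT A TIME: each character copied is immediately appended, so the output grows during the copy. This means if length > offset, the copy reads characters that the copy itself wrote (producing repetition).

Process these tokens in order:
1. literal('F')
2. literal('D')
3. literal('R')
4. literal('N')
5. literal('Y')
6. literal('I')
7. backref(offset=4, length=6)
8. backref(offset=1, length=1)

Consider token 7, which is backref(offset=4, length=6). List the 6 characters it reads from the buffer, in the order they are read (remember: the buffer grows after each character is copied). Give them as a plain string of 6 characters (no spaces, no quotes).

Answer: RNYIRN

Derivation:
Token 1: literal('F'). Output: "F"
Token 2: literal('D'). Output: "FD"
Token 3: literal('R'). Output: "FDR"
Token 4: literal('N'). Output: "FDRN"
Token 5: literal('Y'). Output: "FDRNY"
Token 6: literal('I'). Output: "FDRNYI"
Token 7: backref(off=4, len=6). Buffer before: "FDRNYI" (len 6)
  byte 1: read out[2]='R', append. Buffer now: "FDRNYIR"
  byte 2: read out[3]='N', append. Buffer now: "FDRNYIRN"
  byte 3: read out[4]='Y', append. Buffer now: "FDRNYIRNY"
  byte 4: read out[5]='I', append. Buffer now: "FDRNYIRNYI"
  byte 5: read out[6]='R', append. Buffer now: "FDRNYIRNYIR"
  byte 6: read out[7]='N', append. Buffer now: "FDRNYIRNYIRN"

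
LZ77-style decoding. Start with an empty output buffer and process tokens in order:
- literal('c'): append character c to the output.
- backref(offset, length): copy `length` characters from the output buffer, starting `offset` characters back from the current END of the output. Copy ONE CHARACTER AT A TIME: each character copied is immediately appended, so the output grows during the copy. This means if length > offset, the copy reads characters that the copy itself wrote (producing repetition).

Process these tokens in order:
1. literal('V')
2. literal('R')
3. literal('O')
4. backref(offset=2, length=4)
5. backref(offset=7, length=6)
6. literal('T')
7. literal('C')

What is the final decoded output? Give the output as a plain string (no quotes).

Answer: VROROROVRORORTC

Derivation:
Token 1: literal('V'). Output: "V"
Token 2: literal('R'). Output: "VR"
Token 3: literal('O'). Output: "VRO"
Token 4: backref(off=2, len=4) (overlapping!). Copied 'RORO' from pos 1. Output: "VRORORO"
Token 5: backref(off=7, len=6). Copied 'VROROR' from pos 0. Output: "VROROROVROROR"
Token 6: literal('T'). Output: "VROROROVRORORT"
Token 7: literal('C'). Output: "VROROROVRORORTC"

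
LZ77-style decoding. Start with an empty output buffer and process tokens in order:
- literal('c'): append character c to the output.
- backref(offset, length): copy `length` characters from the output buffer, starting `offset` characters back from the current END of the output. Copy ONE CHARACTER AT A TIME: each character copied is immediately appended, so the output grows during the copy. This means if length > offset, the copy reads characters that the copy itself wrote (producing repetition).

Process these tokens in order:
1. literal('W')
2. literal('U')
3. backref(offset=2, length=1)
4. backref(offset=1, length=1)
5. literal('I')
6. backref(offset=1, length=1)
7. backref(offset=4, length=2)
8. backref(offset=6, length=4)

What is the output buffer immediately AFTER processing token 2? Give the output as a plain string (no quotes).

Token 1: literal('W'). Output: "W"
Token 2: literal('U'). Output: "WU"

Answer: WU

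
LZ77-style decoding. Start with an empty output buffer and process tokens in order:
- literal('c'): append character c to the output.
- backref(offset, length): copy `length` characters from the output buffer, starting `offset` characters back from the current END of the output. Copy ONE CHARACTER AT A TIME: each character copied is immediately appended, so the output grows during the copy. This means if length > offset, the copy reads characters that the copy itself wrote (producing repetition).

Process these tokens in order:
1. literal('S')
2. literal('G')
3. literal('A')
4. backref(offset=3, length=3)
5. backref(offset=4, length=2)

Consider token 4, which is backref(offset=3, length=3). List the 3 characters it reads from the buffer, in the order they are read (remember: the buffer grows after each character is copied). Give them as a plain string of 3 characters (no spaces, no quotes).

Token 1: literal('S'). Output: "S"
Token 2: literal('G'). Output: "SG"
Token 3: literal('A'). Output: "SGA"
Token 4: backref(off=3, len=3). Buffer before: "SGA" (len 3)
  byte 1: read out[0]='S', append. Buffer now: "SGAS"
  byte 2: read out[1]='G', append. Buffer now: "SGASG"
  byte 3: read out[2]='A', append. Buffer now: "SGASGA"

Answer: SGA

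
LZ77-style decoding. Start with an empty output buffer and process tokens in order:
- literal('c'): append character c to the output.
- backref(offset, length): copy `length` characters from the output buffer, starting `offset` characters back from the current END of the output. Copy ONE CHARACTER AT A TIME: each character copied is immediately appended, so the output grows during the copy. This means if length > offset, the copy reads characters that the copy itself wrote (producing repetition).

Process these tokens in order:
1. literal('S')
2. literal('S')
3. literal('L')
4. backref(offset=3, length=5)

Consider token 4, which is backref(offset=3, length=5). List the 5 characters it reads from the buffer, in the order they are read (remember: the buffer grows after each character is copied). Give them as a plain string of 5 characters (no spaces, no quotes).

Token 1: literal('S'). Output: "S"
Token 2: literal('S'). Output: "SS"
Token 3: literal('L'). Output: "SSL"
Token 4: backref(off=3, len=5). Buffer before: "SSL" (len 3)
  byte 1: read out[0]='S', append. Buffer now: "SSLS"
  byte 2: read out[1]='S', append. Buffer now: "SSLSS"
  byte 3: read out[2]='L', append. Buffer now: "SSLSSL"
  byte 4: read out[3]='S', append. Buffer now: "SSLSSLS"
  byte 5: read out[4]='S', append. Buffer now: "SSLSSLSS"

Answer: SSLSS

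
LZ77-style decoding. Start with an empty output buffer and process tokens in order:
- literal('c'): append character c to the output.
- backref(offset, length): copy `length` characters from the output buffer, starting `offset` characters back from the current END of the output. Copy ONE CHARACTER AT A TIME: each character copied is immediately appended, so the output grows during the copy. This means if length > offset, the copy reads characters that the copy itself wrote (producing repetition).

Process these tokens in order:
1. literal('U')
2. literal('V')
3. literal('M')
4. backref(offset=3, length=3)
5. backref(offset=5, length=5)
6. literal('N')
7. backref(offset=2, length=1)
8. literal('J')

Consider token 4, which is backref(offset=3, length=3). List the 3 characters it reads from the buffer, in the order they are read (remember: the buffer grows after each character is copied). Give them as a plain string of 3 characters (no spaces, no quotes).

Answer: UVM

Derivation:
Token 1: literal('U'). Output: "U"
Token 2: literal('V'). Output: "UV"
Token 3: literal('M'). Output: "UVM"
Token 4: backref(off=3, len=3). Buffer before: "UVM" (len 3)
  byte 1: read out[0]='U', append. Buffer now: "UVMU"
  byte 2: read out[1]='V', append. Buffer now: "UVMUV"
  byte 3: read out[2]='M', append. Buffer now: "UVMUVM"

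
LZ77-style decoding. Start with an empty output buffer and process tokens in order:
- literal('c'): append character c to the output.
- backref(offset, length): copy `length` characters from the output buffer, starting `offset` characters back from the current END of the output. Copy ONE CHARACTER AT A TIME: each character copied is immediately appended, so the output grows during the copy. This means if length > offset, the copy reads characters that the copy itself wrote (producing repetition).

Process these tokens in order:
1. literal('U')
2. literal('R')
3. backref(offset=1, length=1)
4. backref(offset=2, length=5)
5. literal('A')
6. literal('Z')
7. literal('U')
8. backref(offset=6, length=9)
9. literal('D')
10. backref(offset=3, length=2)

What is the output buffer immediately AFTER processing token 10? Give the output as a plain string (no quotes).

Answer: URRRRRRRAZURRRAZURRRDRR

Derivation:
Token 1: literal('U'). Output: "U"
Token 2: literal('R'). Output: "UR"
Token 3: backref(off=1, len=1). Copied 'R' from pos 1. Output: "URR"
Token 4: backref(off=2, len=5) (overlapping!). Copied 'RRRRR' from pos 1. Output: "URRRRRRR"
Token 5: literal('A'). Output: "URRRRRRRA"
Token 6: literal('Z'). Output: "URRRRRRRAZ"
Token 7: literal('U'). Output: "URRRRRRRAZU"
Token 8: backref(off=6, len=9) (overlapping!). Copied 'RRRAZURRR' from pos 5. Output: "URRRRRRRAZURRRAZURRR"
Token 9: literal('D'). Output: "URRRRRRRAZURRRAZURRRD"
Token 10: backref(off=3, len=2). Copied 'RR' from pos 18. Output: "URRRRRRRAZURRRAZURRRDRR"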